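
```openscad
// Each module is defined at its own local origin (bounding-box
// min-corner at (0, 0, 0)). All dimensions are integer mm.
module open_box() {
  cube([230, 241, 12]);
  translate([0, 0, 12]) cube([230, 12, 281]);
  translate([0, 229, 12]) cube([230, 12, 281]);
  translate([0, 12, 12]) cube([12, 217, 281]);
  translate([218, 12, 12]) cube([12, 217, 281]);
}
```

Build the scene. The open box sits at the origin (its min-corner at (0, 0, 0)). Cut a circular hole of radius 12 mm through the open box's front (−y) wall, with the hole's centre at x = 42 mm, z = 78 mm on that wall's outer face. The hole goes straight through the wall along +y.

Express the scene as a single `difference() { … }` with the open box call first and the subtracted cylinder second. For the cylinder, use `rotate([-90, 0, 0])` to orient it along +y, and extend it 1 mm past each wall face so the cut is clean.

difference() {
  open_box();
  translate([42, -1, 78]) rotate([-90, 0, 0]) cylinder(h = 14, r = 12);
}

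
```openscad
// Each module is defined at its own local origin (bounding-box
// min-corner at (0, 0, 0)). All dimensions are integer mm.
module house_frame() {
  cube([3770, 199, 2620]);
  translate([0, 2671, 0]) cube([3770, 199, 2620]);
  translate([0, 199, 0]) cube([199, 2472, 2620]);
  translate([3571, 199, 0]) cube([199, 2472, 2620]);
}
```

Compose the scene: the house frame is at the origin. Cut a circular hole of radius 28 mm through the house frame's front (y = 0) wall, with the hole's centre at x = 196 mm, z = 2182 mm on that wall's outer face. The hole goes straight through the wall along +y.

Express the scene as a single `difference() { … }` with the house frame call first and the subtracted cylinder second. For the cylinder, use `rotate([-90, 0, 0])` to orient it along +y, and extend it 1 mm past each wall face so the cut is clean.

difference() {
  house_frame();
  translate([196, -1, 2182]) rotate([-90, 0, 0]) cylinder(h = 201, r = 28);
}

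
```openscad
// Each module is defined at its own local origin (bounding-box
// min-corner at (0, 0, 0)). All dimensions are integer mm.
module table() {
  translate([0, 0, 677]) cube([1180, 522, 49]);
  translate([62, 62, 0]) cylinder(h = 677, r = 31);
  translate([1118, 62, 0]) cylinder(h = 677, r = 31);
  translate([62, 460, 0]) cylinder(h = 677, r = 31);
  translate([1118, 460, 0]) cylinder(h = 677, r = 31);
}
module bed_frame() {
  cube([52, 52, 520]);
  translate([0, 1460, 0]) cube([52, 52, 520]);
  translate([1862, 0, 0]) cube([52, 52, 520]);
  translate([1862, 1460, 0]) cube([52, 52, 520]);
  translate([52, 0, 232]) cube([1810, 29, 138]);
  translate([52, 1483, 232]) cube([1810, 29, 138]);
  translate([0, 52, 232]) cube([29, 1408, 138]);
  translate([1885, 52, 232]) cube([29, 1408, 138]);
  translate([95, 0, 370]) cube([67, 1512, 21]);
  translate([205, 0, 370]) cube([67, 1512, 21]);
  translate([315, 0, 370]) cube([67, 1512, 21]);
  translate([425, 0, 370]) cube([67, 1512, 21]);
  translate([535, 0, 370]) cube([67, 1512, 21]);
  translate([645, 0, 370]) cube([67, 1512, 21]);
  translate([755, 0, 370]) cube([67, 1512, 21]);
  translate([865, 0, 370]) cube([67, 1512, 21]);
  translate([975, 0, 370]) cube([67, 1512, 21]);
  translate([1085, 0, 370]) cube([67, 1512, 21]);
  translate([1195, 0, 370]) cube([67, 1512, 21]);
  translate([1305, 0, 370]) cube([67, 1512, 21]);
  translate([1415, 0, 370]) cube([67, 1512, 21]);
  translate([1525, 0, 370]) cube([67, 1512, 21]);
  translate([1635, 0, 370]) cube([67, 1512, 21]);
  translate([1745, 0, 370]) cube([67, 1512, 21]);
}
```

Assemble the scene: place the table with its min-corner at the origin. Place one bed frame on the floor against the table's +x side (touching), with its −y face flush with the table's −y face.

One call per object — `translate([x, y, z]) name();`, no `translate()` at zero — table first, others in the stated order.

table();
translate([1180, 0, 0]) bed_frame();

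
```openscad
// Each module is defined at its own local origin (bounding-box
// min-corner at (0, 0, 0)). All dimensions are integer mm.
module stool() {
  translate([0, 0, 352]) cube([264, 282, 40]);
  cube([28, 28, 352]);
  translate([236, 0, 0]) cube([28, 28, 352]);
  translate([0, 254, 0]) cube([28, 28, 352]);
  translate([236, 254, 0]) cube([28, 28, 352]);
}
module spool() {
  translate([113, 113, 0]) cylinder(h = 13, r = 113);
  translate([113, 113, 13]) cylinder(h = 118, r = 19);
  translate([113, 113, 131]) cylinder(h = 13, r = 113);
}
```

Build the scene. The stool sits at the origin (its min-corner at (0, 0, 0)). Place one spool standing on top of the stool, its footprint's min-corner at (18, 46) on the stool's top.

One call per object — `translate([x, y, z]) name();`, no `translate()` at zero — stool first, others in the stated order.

stool();
translate([18, 46, 392]) spool();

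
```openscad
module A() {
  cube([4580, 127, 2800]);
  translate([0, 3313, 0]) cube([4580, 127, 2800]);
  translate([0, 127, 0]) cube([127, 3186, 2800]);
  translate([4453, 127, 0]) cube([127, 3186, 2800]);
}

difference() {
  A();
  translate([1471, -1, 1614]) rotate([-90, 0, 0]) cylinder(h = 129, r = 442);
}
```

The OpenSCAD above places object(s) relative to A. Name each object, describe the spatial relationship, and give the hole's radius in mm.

The subtracted cylinder has r = 442 mm.

A is a house frame. The house frame has a circular hole through its front wall. The hole's radius is 442 mm.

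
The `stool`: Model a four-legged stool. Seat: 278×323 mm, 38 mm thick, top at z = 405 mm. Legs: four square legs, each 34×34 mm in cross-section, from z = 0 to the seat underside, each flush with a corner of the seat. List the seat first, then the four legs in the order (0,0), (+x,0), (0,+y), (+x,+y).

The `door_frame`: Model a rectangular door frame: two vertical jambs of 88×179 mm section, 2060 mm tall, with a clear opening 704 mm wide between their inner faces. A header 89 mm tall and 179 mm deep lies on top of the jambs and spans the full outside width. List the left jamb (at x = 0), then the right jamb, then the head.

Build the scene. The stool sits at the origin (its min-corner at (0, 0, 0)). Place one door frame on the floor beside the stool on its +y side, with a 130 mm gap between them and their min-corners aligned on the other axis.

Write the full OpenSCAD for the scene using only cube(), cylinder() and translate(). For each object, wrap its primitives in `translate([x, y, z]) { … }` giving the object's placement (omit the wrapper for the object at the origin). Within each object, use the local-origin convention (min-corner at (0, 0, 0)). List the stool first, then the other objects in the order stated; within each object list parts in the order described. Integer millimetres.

translate([0, 0, 367]) cube([278, 323, 38]);
cube([34, 34, 367]);
translate([244, 0, 0]) cube([34, 34, 367]);
translate([0, 289, 0]) cube([34, 34, 367]);
translate([244, 289, 0]) cube([34, 34, 367]);
translate([0, 453, 0]) {
  cube([88, 179, 2060]);
  translate([792, 0, 0]) cube([88, 179, 2060]);
  translate([0, 0, 2060]) cube([880, 179, 89]);
}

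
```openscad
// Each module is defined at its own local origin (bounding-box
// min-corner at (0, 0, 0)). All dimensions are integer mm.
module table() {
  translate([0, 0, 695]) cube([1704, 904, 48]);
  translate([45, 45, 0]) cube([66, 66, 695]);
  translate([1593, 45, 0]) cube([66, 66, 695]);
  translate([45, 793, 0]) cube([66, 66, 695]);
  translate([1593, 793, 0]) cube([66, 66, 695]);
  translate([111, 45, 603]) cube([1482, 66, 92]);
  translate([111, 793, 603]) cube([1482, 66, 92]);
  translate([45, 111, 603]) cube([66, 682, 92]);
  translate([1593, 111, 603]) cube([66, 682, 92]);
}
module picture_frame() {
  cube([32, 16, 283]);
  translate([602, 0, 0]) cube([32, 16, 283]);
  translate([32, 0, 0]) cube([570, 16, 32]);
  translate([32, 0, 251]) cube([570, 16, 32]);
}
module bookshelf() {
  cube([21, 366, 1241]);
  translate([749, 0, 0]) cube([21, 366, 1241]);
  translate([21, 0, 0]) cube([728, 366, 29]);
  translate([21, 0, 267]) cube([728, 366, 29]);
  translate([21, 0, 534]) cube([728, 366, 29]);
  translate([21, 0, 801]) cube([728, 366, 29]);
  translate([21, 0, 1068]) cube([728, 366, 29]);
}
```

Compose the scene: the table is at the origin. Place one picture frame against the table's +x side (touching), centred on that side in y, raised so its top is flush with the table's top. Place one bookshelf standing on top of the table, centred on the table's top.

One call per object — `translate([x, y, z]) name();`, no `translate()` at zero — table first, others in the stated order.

table();
translate([1704, 444, 460]) picture_frame();
translate([467, 269, 743]) bookshelf();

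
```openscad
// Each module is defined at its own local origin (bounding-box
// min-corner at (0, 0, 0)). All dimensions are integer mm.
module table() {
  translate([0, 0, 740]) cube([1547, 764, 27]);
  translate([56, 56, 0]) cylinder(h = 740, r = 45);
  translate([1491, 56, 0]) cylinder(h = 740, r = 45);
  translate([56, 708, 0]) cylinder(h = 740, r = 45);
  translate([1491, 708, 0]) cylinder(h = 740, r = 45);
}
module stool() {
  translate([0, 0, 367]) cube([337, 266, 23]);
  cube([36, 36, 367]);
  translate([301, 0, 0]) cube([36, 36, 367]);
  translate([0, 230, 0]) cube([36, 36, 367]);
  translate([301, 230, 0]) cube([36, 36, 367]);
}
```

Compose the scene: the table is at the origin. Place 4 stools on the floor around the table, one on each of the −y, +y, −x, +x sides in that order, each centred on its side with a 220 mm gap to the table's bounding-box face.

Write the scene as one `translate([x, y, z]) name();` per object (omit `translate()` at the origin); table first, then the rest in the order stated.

table();
translate([605, -486, 0]) stool();
translate([605, 984, 0]) stool();
translate([-557, 249, 0]) stool();
translate([1767, 249, 0]) stool();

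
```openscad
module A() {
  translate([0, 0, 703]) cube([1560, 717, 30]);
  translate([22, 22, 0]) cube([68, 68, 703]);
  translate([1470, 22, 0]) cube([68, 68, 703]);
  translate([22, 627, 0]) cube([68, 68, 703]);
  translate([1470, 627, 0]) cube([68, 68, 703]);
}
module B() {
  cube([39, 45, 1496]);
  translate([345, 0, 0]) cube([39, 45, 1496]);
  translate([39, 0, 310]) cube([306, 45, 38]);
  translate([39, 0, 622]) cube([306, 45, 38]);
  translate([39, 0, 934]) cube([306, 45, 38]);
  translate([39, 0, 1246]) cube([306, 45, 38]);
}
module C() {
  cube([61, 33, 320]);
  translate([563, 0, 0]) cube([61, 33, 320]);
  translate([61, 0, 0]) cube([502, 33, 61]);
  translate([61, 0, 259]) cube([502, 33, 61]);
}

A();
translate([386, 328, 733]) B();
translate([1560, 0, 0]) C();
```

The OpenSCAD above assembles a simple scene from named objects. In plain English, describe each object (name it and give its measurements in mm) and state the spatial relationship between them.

A is a table with a 1560×717 mm rectangular top, 30 mm thick, top surface at z = 733 mm, supported by four 68×68 mm square legs, each inset 22 mm from the nearest pair of top edges, running from the floor.

B is a straight ladder. Two 39×45 mm vertical rails, 1496 mm tall, stand 384 mm apart (outside-to-outside) with their front faces coplanar on the −y side. 4 rungs, each 45 mm deep and 38 mm tall, span between the inner faces of the rails, front faces flush with the rails. The lowest rung's underside is at z = 310 mm and rungs are spaced 312 mm apart (underside to underside).

C is a picture frame with a 502×198 mm rectangular opening (x by z) and a uniform 61 mm border on every side. Frame depth is 33 mm along y. It is built from two vertical stiles running the full outside height and two horizontal rails spanning the gap between the stiles.

The ladder is on top of the table. The picture frame is against the table's +x side, with their −y faces flush.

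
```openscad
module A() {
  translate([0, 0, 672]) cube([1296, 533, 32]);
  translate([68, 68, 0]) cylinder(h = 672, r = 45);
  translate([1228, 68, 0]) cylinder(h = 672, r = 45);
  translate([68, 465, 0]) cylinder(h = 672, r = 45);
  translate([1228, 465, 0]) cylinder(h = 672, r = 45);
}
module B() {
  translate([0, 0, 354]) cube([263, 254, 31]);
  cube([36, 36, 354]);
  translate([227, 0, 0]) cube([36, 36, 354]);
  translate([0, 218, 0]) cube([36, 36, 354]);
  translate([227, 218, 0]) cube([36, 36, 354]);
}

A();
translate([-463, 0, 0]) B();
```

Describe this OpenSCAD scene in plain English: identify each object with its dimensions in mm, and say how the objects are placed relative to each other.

A is a table with a 1296×533 mm rectangular top, 32 mm thick, top surface at z = 704 mm, supported by four round legs of 90 mm diameter, each leg's bounding box inset 23 mm from the nearest pair of top edges, running from the floor.

B is a four-legged stool. The seat is a 263×254×31 mm slab whose top surface is at z = 385 mm; four square legs, each 36×36 mm in cross-section, run from the floor (z = 0) to the underside of the seat, each flush with a corner of the seat.

The stool is on the floor beside the table on its −x side.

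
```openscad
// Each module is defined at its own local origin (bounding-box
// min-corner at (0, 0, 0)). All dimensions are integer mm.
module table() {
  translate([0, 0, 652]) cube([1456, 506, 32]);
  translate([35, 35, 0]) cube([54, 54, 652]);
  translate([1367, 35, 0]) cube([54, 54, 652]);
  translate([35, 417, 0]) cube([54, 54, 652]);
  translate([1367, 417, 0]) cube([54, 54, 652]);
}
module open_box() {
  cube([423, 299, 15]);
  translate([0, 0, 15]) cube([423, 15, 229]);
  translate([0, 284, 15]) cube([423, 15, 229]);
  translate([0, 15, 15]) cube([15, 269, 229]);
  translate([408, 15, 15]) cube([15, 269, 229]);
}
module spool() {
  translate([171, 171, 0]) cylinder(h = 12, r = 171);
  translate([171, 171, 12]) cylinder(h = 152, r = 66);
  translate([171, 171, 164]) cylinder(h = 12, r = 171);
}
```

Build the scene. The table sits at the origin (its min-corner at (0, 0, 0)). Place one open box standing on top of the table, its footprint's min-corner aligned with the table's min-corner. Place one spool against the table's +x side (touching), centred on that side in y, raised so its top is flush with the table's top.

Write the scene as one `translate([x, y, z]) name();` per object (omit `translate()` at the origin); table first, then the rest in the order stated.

table();
translate([0, 0, 684]) open_box();
translate([1456, 82, 508]) spool();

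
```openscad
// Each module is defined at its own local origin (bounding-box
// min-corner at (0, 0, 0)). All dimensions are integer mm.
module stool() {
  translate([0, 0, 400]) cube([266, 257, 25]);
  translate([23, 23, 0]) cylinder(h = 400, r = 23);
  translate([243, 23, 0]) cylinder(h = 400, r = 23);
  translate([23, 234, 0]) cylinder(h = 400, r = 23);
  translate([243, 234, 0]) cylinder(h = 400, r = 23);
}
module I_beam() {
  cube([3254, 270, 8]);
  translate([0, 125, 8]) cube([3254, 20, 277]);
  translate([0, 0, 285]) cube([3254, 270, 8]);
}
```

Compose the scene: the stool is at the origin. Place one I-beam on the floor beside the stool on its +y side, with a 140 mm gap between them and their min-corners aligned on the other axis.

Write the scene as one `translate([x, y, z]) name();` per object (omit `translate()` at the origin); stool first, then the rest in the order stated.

stool();
translate([0, 397, 0]) I_beam();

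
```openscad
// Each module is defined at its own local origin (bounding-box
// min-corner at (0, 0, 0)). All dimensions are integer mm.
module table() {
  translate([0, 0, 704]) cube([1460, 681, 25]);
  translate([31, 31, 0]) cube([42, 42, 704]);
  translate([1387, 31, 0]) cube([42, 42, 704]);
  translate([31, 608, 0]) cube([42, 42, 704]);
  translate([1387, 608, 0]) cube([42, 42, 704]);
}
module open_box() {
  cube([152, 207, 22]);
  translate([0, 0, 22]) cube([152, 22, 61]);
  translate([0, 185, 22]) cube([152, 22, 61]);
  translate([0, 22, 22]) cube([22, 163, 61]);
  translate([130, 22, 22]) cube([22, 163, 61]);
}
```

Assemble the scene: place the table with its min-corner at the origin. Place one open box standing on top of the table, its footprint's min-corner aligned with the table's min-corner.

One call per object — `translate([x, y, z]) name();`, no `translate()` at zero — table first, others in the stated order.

table();
translate([0, 0, 729]) open_box();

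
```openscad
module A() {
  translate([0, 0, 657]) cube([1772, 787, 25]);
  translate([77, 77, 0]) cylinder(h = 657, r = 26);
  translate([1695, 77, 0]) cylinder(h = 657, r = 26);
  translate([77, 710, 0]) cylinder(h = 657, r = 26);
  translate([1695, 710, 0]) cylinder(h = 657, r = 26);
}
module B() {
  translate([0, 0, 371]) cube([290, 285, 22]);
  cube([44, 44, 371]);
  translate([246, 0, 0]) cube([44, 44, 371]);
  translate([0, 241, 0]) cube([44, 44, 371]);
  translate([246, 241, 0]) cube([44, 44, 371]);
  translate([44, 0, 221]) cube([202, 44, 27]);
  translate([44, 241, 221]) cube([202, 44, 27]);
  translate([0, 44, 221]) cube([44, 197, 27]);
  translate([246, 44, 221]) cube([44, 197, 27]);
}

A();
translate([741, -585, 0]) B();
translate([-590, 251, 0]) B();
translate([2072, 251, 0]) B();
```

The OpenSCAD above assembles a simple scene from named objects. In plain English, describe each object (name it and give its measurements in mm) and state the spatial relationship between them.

A is a rectangular dining table. The top is 1772×787×25 mm with its upper surface at z = 682 mm. It stands on four round legs of 52 mm diameter, each leg's bounding box inset 51 mm from the nearest pair of top edges, running from the floor to the underside of the top.

B is a simple wooden stool: a rectangular seat 290 mm (x) by 285 mm (y), 22 mm thick, top face at z = 393 mm, on four square legs, each 44×44 mm in cross-section. The legs rest on z = 0, each flush with a corner of the seat. Four stretchers, 44 mm wide and 27 mm tall, connect adjacent legs with their undersides at z = 221 mm, each running between the inner faces of the legs it joins and aligned with the legs' outer faces on the other axis.

Three stools sit around the table at the −y, −x, +x sides.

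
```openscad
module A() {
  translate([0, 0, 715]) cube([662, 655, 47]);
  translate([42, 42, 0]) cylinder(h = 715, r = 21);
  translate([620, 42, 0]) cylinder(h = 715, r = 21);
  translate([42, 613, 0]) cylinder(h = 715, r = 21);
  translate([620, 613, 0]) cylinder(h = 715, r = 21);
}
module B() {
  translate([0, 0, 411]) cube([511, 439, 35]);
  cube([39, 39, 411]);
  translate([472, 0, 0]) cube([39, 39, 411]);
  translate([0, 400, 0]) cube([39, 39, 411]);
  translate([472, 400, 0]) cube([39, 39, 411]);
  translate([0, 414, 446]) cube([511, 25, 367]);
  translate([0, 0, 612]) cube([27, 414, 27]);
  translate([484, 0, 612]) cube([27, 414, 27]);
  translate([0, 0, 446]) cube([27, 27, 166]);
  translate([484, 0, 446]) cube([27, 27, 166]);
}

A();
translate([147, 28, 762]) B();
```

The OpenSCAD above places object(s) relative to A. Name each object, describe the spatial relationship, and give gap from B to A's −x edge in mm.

The chair's min-x is at 147; the table's min-x is 0; gap = 147 mm.

A is a table. B is a chair. The chair is on top of the table. The gap from the chair to the table's −x edge is 147 mm.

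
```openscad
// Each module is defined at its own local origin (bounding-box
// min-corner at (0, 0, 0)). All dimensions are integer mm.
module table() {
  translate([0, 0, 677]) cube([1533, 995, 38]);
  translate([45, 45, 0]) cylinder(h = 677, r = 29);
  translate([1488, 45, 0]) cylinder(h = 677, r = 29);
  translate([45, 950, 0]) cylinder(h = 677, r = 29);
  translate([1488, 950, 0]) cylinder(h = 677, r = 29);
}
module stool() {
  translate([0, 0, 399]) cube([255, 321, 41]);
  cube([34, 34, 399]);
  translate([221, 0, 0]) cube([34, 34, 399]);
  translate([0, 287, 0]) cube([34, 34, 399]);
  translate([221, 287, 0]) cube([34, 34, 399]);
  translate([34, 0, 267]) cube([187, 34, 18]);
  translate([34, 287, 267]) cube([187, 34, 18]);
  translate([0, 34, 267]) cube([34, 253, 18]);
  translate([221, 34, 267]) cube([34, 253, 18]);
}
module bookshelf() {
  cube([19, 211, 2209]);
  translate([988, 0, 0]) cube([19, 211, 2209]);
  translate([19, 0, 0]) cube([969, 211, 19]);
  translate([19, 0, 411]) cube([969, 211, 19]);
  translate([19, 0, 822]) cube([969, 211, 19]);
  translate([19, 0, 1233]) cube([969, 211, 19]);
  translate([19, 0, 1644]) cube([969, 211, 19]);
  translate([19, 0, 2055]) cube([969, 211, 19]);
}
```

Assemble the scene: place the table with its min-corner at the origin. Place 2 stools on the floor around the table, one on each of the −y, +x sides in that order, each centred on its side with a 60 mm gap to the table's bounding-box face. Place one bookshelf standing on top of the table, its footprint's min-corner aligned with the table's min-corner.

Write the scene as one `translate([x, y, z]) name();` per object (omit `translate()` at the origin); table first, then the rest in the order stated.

table();
translate([639, -381, 0]) stool();
translate([1593, 337, 0]) stool();
translate([0, 0, 715]) bookshelf();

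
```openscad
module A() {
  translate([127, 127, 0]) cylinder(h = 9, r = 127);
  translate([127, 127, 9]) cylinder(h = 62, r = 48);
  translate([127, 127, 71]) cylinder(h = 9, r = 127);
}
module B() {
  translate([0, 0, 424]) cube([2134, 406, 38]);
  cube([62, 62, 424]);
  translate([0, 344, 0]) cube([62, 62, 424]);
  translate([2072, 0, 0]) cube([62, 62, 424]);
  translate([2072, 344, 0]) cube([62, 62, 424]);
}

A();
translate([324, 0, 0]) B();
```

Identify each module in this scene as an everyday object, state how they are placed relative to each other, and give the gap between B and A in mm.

The bench's nearest face is 70 mm from the spool's +x face.

A is a spool. B is a bench. The bench is on the floor beside the spool on its +x side. The gap between the bench and the spool is 70 mm.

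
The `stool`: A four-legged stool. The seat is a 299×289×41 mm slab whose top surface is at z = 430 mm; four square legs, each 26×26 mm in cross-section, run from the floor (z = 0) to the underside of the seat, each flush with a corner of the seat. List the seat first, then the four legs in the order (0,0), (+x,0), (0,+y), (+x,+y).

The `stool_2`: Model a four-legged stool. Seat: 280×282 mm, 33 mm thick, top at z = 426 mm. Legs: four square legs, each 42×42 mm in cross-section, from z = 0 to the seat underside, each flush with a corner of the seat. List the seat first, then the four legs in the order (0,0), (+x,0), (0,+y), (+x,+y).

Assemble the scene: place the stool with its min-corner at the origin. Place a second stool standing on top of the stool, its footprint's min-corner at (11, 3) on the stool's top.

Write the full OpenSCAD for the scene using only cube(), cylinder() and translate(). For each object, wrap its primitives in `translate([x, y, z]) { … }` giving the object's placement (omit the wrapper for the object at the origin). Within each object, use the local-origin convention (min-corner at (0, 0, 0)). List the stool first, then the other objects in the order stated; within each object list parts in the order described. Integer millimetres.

translate([0, 0, 389]) cube([299, 289, 41]);
cube([26, 26, 389]);
translate([273, 0, 0]) cube([26, 26, 389]);
translate([0, 263, 0]) cube([26, 26, 389]);
translate([273, 263, 0]) cube([26, 26, 389]);
translate([11, 3, 430]) {
  translate([0, 0, 393]) cube([280, 282, 33]);
  cube([42, 42, 393]);
  translate([238, 0, 0]) cube([42, 42, 393]);
  translate([0, 240, 0]) cube([42, 42, 393]);
  translate([238, 240, 0]) cube([42, 42, 393]);
}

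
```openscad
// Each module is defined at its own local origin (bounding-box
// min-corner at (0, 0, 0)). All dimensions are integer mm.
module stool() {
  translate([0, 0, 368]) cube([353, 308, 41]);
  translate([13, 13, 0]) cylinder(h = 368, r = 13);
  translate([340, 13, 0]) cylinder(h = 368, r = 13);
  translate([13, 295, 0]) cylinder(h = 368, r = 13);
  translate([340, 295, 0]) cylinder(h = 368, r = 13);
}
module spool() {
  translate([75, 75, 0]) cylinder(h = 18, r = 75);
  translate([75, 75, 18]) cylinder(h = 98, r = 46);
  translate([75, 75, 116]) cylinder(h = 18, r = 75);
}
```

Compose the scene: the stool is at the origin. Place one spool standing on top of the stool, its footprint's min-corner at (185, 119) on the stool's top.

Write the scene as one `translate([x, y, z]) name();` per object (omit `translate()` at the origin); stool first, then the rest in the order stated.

stool();
translate([185, 119, 409]) spool();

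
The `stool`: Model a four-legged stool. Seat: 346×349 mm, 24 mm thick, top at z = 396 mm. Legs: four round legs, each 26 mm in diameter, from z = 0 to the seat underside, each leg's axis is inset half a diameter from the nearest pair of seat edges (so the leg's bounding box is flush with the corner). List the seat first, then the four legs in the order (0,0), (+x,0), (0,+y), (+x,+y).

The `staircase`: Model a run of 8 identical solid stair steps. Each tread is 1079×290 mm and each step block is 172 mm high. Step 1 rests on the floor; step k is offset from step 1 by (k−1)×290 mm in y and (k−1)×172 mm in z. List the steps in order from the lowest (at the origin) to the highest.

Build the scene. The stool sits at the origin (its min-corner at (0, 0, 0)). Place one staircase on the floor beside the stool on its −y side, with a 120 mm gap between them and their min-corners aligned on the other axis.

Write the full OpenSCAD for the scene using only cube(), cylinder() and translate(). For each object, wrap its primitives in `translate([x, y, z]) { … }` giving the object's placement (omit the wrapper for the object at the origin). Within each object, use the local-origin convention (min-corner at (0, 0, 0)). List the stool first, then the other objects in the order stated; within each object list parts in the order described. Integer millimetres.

translate([0, 0, 372]) cube([346, 349, 24]);
translate([13, 13, 0]) cylinder(h = 372, r = 13);
translate([333, 13, 0]) cylinder(h = 372, r = 13);
translate([13, 336, 0]) cylinder(h = 372, r = 13);
translate([333, 336, 0]) cylinder(h = 372, r = 13);
translate([0, -2440, 0]) {
  cube([1079, 290, 172]);
  translate([0, 290, 172]) cube([1079, 290, 172]);
  translate([0, 580, 344]) cube([1079, 290, 172]);
  translate([0, 870, 516]) cube([1079, 290, 172]);
  translate([0, 1160, 688]) cube([1079, 290, 172]);
  translate([0, 1450, 860]) cube([1079, 290, 172]);
  translate([0, 1740, 1032]) cube([1079, 290, 172]);
  translate([0, 2030, 1204]) cube([1079, 290, 172]);
}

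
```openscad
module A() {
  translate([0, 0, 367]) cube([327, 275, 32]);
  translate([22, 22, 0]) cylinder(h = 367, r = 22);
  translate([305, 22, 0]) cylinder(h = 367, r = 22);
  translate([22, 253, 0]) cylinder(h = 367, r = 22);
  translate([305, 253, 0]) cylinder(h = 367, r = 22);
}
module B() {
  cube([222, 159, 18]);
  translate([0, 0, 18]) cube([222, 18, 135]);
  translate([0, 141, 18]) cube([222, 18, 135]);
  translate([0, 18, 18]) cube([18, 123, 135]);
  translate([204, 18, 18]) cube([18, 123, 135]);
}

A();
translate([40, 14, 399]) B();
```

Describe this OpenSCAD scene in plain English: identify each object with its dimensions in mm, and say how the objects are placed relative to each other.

A is a simple wooden stool: a rectangular seat 327 mm (x) by 275 mm (y), 32 mm thick, top face at z = 399 mm, on four round legs, each 44 mm in diameter. The legs rest on z = 0, each leg's axis is inset half a diameter from the nearest pair of seat edges (so the leg's bounding box is flush with the corner).

B is an open-topped rectangular box: outside dimensions 222×159×153 mm, with a uniform wall and base thickness of 18 mm. The base is a full 222×159 slab on the floor; four walls sit on top of the base. The front and back walls (the −y and +y sides) span the full width; the two side walls fit between them.

The open box is on top of the stool.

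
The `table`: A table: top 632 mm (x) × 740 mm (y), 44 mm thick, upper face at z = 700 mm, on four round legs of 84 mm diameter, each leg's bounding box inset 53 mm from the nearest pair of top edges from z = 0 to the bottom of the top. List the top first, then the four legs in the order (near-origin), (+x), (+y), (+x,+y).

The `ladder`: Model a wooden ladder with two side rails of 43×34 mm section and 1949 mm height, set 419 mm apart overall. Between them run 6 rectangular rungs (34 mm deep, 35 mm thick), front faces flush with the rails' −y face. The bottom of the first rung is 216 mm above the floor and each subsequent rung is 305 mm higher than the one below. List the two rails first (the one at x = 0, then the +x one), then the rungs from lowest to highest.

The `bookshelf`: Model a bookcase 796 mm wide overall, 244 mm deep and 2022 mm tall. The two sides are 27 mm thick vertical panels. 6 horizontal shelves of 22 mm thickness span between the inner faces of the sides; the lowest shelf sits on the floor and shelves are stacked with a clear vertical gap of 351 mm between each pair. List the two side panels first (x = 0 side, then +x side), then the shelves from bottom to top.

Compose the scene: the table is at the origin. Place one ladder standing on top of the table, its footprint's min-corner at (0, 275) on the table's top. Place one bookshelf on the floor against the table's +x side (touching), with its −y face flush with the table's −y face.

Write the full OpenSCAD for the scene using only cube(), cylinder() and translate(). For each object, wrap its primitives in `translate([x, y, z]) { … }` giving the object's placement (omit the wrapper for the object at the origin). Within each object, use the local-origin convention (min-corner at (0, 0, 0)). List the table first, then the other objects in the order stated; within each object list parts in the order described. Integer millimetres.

translate([0, 0, 656]) cube([632, 740, 44]);
translate([95, 95, 0]) cylinder(h = 656, r = 42);
translate([537, 95, 0]) cylinder(h = 656, r = 42);
translate([95, 645, 0]) cylinder(h = 656, r = 42);
translate([537, 645, 0]) cylinder(h = 656, r = 42);
translate([0, 275, 700]) {
  cube([43, 34, 1949]);
  translate([376, 0, 0]) cube([43, 34, 1949]);
  translate([43, 0, 216]) cube([333, 34, 35]);
  translate([43, 0, 521]) cube([333, 34, 35]);
  translate([43, 0, 826]) cube([333, 34, 35]);
  translate([43, 0, 1131]) cube([333, 34, 35]);
  translate([43, 0, 1436]) cube([333, 34, 35]);
  translate([43, 0, 1741]) cube([333, 34, 35]);
}
translate([632, 0, 0]) {
  cube([27, 244, 2022]);
  translate([769, 0, 0]) cube([27, 244, 2022]);
  translate([27, 0, 0]) cube([742, 244, 22]);
  translate([27, 0, 373]) cube([742, 244, 22]);
  translate([27, 0, 746]) cube([742, 244, 22]);
  translate([27, 0, 1119]) cube([742, 244, 22]);
  translate([27, 0, 1492]) cube([742, 244, 22]);
  translate([27, 0, 1865]) cube([742, 244, 22]);
}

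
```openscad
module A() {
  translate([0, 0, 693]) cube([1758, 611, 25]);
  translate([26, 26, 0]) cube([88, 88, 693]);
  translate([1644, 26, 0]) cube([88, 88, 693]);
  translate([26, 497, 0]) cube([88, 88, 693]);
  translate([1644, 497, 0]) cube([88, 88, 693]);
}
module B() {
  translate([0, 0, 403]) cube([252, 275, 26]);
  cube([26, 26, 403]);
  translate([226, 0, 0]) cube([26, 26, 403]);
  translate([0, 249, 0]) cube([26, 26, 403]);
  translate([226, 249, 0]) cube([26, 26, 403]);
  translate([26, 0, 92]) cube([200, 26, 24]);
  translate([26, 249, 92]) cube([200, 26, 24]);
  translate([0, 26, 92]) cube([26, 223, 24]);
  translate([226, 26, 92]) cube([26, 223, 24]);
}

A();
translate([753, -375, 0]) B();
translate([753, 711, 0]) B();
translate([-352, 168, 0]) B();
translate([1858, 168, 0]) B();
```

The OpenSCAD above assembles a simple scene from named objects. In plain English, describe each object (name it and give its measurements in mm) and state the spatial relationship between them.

A is a table: top 1758 mm (x) × 611 mm (y), 25 mm thick, upper face at z = 718 mm, on four 88×88 mm square legs, each inset 26 mm from the nearest pair of top edges, running from z = 0 to the bottom of the top.

B is a four-legged stool. The seat is 252×275 mm, 26 mm thick, top at z = 429 mm. It stands on four square legs, each 26×26 mm in cross-section, from z = 0 to the seat underside, each flush with a corner of the seat. Four stretchers, 26 mm wide and 24 mm tall, connect adjacent legs with their undersides at z = 92 mm, each running between the inner faces of the legs it joins and aligned with the legs' outer faces on the other axis.

Four stools sit around the table at the −y, +y, −x, +x sides.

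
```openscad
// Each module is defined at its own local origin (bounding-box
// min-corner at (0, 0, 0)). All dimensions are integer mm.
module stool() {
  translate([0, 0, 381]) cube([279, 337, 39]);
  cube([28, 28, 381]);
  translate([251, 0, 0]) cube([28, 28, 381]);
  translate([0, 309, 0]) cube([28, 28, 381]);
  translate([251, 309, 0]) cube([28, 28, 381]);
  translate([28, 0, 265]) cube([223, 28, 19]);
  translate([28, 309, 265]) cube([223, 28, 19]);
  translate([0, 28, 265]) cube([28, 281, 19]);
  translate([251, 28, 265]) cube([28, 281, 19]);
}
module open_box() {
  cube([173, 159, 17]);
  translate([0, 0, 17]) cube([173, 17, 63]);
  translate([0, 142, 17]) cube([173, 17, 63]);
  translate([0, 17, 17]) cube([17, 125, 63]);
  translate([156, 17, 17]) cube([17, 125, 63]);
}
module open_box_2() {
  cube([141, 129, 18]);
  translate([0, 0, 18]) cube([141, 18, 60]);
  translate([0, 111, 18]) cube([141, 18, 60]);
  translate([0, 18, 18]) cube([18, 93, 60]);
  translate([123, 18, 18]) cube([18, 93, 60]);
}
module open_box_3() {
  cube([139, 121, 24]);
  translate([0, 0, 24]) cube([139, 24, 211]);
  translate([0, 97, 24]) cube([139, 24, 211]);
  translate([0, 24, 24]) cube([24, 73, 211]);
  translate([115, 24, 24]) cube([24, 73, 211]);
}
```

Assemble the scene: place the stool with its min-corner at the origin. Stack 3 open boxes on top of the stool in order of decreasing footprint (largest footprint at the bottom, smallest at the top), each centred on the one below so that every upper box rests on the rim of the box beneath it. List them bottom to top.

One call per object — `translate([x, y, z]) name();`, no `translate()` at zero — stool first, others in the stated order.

stool();
translate([53, 89, 420]) open_box();
translate([69, 104, 500]) open_box_2();
translate([70, 108, 578]) open_box_3();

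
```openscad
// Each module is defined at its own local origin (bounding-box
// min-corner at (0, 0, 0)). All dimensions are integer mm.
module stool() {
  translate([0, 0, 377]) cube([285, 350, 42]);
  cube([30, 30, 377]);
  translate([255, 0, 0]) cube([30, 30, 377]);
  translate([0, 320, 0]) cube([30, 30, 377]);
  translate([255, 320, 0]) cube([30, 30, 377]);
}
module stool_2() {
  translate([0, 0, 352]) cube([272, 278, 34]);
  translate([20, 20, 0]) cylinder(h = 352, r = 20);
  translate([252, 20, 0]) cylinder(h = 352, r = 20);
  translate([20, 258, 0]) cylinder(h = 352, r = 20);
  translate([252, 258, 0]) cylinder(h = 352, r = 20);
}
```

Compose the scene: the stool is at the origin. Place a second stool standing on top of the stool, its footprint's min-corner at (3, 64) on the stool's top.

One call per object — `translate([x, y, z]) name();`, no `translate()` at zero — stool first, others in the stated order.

stool();
translate([3, 64, 419]) stool_2();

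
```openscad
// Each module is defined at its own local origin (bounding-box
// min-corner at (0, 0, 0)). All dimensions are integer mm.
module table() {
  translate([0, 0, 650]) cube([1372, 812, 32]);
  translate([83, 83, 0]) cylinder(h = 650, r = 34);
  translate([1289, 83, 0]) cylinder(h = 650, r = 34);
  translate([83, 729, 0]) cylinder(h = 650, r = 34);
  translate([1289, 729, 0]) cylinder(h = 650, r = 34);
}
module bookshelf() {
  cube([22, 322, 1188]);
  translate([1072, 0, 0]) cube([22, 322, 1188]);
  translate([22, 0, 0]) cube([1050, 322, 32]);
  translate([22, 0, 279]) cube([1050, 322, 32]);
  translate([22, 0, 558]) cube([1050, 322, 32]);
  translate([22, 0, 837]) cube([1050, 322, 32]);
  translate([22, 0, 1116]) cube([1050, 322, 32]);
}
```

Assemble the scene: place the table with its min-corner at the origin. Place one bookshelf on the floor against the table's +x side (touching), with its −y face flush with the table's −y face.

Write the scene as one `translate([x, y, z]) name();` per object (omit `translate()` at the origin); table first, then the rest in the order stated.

table();
translate([1372, 0, 0]) bookshelf();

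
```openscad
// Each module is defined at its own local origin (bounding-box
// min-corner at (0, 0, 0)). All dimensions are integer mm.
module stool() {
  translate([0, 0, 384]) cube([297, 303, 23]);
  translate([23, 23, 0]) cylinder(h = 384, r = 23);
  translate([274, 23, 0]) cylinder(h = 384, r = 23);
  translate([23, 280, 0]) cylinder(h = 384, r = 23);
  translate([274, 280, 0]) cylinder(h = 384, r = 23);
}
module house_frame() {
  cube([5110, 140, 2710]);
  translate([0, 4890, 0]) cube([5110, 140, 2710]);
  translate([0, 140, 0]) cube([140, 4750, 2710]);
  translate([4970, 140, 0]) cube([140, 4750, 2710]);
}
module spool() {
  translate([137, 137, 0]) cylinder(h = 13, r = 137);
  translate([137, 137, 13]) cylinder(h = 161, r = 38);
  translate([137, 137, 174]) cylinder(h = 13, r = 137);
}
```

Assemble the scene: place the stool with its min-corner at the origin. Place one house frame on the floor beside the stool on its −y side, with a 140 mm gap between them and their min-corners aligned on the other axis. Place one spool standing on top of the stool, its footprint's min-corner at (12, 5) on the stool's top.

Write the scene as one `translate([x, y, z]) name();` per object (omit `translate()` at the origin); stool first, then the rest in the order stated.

stool();
translate([0, -5170, 0]) house_frame();
translate([12, 5, 407]) spool();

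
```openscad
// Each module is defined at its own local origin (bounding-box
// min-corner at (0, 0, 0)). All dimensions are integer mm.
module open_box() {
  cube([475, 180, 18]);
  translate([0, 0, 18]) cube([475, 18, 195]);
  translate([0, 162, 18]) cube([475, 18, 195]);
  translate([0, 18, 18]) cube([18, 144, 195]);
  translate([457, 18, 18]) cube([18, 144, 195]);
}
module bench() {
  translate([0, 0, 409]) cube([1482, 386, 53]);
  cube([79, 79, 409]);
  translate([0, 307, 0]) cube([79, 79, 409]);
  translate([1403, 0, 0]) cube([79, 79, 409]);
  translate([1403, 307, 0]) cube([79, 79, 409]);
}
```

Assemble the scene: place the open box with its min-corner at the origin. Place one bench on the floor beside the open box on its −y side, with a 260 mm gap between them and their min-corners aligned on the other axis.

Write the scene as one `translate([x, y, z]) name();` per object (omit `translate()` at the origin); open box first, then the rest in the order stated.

open_box();
translate([0, -646, 0]) bench();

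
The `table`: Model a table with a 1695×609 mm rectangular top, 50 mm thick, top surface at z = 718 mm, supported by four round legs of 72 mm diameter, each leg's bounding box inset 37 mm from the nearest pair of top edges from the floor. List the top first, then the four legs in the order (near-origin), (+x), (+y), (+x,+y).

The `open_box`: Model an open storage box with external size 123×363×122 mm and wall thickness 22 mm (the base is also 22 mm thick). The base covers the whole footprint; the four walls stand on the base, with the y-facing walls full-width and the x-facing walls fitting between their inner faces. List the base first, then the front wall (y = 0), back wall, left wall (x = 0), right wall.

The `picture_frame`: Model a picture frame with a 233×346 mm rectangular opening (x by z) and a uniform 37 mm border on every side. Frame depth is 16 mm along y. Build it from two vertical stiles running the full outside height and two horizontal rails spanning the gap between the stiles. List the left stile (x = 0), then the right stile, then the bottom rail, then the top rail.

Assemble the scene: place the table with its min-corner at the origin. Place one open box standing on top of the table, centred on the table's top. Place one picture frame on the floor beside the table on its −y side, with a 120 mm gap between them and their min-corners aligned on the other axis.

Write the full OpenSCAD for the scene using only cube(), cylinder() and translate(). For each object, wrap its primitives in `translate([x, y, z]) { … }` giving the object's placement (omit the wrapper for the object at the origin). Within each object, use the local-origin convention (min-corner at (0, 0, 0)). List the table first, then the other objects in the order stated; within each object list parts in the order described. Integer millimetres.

translate([0, 0, 668]) cube([1695, 609, 50]);
translate([73, 73, 0]) cylinder(h = 668, r = 36);
translate([1622, 73, 0]) cylinder(h = 668, r = 36);
translate([73, 536, 0]) cylinder(h = 668, r = 36);
translate([1622, 536, 0]) cylinder(h = 668, r = 36);
translate([786, 123, 718]) {
  cube([123, 363, 22]);
  translate([0, 0, 22]) cube([123, 22, 100]);
  translate([0, 341, 22]) cube([123, 22, 100]);
  translate([0, 22, 22]) cube([22, 319, 100]);
  translate([101, 22, 22]) cube([22, 319, 100]);
}
translate([0, -136, 0]) {
  cube([37, 16, 420]);
  translate([270, 0, 0]) cube([37, 16, 420]);
  translate([37, 0, 0]) cube([233, 16, 37]);
  translate([37, 0, 383]) cube([233, 16, 37]);
}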